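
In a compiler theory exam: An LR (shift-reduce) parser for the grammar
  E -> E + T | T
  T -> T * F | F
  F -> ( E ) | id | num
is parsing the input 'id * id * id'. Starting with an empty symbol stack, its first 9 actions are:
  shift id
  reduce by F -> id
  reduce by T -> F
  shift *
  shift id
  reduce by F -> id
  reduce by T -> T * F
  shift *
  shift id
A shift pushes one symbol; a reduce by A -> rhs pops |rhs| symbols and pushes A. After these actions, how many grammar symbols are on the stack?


Tracking the symbol stack through each action:
  Action 1: shift 'id' : push -> stack = [id] (size 1)
  Action 2: reduce by F -> id : pop 1, push F -> stack = [F] (size 1)
  Action 3: reduce by T -> F : pop 1, push T -> stack = [T] (size 1)
  Action 4: shift '*' : push -> stack = [T, *] (size 2)
  Action 5: shift 'id' : push -> stack = [T, *, id] (size 3)
  Action 6: reduce by F -> id : pop 1, push F -> stack = [T, *, F] (size 3)
  Action 7: reduce by T -> T * F : pop 3, push T -> stack = [T] (size 1)
  Action 8: shift '*' : push -> stack = [T, *] (size 2)
  Action 9: shift 'id' : push -> stack = [T, *, id] (size 3)
Final stack size: 3

3


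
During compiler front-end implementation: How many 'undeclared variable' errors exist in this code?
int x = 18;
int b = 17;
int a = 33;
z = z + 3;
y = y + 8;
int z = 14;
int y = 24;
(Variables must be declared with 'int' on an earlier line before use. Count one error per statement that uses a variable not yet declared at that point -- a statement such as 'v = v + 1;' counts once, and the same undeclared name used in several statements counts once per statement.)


Scanning code line by line:
  Line 1: declare 'x' -> declared = ['x']
  Line 2: declare 'b' -> declared = ['b', 'x']
  Line 3: declare 'a' -> declared = ['a', 'b', 'x']
  Line 4: use 'z' -> ERROR (undeclared)
  Line 5: use 'y' -> ERROR (undeclared)
  Line 6: declare 'z' -> declared = ['a', 'b', 'x', 'z']
  Line 7: declare 'y' -> declared = ['a', 'b', 'x', 'y', 'z']
Total undeclared variable errors: 2

2


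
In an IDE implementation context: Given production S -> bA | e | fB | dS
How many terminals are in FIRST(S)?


Production: S -> bA | e | fB | dS
Examining each alternative for leading terminals:
  S -> bA : first terminal = 'b'
  S -> e : first terminal = 'e'
  S -> fB : first terminal = 'f'
  S -> dS : first terminal = 'd'
FIRST(S) = {b, d, e, f}
Count: 4

4


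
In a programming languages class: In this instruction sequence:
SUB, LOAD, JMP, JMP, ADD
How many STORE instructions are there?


Scanning instruction sequence for STORE:
  Position 1: SUB
  Position 2: LOAD
  Position 3: JMP
  Position 4: JMP
  Position 5: ADD
Matches at positions: []
Total STORE count: 0

0


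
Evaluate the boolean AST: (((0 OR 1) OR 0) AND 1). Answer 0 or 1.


Step 1: Evaluate inner node
  0 OR 1 = 1
Step 2: Evaluate next node
  1 OR 0 = 1
Step 3: Evaluate root node
  1 AND 1 = 1

1


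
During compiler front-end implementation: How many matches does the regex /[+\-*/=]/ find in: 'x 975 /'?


Pattern: /[+\-*/=]/ (operators)
Input: 'x 975 /'
Scanning for matches:
  Match 1: '/'
Total matches: 1

1


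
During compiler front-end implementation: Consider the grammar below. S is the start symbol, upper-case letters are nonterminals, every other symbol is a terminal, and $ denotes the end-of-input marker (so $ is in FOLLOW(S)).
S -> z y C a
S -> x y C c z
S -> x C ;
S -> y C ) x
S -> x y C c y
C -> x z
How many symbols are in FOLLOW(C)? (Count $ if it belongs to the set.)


S is the start symbol and does not occur in any rule body, so FOLLOW(S) = {$}.
Examining every occurrence of C in a rule body:
  S -> z y C a : C is followed by terminal 'a' -> add 'a'
  S -> x y C c z : C is followed by terminal 'c' -> add 'c'
  S -> x C ; : C is followed by terminal ';' -> add ';'
  S -> y C ) x : C is followed by terminal ')' -> add ')'
  S -> x y C c y : C is followed by terminal 'c' -> add 'c' (already in the set)
  C -> x z : C does not occur in the body -> contributes nothing
FOLLOW(C) = {), ;, a, c}
Count: 4

4


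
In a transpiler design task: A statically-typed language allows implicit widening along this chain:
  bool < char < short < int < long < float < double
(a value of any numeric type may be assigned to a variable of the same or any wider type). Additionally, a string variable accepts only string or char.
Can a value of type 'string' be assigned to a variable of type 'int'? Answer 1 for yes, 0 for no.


Target variable type: int
Source value type: string
Rule: string cannot widen to any numeric type
Result: 0

0


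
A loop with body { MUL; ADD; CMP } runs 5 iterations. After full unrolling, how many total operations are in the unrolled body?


Loop body operations: MUL, ADD, CMP (3 ops per iteration)
Unrolling 5 iterations:
  Iteration 1: MUL, ADD, CMP (3 ops)
  Iteration 2: MUL, ADD, CMP (3 ops)
  Iteration 3: MUL, ADD, CMP (3 ops)
  Iteration 4: MUL, ADD, CMP (3 ops)
  Iteration 5: MUL, ADD, CMP (3 ops)
Total: 5 iterations * 3 ops/iter = 15 operations

15


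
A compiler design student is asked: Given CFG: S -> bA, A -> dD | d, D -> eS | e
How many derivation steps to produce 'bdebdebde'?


Grammar: S -> bA, A -> dD | d, D -> eS | e
Deriving 'bdebdebde':
Step 1: S -> bA => bA
Step 2: A -> dD => bdD
Step 3: D -> eS => bdeS
Step 4: S -> bA => bdebA
Step 5: A -> dD => bdebdD
Step 6: D -> eS => bdebdeS
Step 7: S -> bA => bdebdebA
Step 8: A -> dD => bdebdebdD
Step 9: D -> e => bdebdebde
Total derivation steps: 9

9


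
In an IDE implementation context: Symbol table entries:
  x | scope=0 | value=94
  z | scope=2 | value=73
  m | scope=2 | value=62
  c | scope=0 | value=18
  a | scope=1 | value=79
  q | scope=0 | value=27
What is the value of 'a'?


Searching symbol table for 'a':
  x | scope=0 | value=94
  z | scope=2 | value=73
  m | scope=2 | value=62
  c | scope=0 | value=18
  a | scope=1 | value=79 <- MATCH
  q | scope=0 | value=27
Found 'a' at scope 1 with value 79

79


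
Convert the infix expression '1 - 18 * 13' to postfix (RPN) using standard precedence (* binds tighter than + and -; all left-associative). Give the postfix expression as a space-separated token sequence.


Applying the shunting-yard algorithm:
  Operand 1 -> output
  Push '-' onto operator stack -> op-stack: [-]
  Operand 18 -> output
  Push '*' onto operator stack -> op-stack: [-, *]
  Operand 13 -> output
  End of input: pop '*' to output
  End of input: pop '-' to output
Postfix result: 1 18 13 * -

1 18 13 * -


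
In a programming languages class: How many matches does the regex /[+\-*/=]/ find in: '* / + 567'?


Pattern: /[+\-*/=]/ (operators)
Input: '* / + 567'
Scanning for matches:
  Match 1: '*'
  Match 2: '/'
  Match 3: '+'
Total matches: 3

3


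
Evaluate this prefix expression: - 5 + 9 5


Parsing prefix expression: - 5 + 9 5
Step 1: Innermost operation '+ 9 5'
  9 + 5 = 14
Step 2: Outer operation '- 5 [14]'
  5 - 14 = -9

-9


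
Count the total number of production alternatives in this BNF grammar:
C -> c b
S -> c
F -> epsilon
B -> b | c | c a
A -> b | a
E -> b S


Counting alternatives per rule:
  C: 1 alternative(s)
  S: 1 alternative(s)
  F: 1 alternative(s)
  B: 3 alternative(s)
  A: 2 alternative(s)
  E: 1 alternative(s)
Sum: 1 + 1 + 1 + 3 + 2 + 1 = 9

9


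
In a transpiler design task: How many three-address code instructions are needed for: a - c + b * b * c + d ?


Expression: a - c + b * b * c + d
Generating three-address code (respecting * over +/- precedence):
  Instruction 1: t1 = b * b
  Instruction 2: t2 = t1 * c
  Instruction 3: t3 = a - c
  Instruction 4: t4 = t3 + t2
  Instruction 5: t5 = t4 + d
Total instructions: 5

5


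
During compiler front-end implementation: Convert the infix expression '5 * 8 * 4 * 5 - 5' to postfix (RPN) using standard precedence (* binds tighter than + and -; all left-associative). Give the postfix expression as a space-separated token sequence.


Applying the shunting-yard algorithm:
  Operand 5 -> output
  Push '*' onto operator stack -> op-stack: [*]
  Operand 8 -> output
  See '*' (prec 2); top '*' (prec 2) >= it -> pop '*' to output
  Push '*' onto operator stack -> op-stack: [*]
  Operand 4 -> output
  See '*' (prec 2); top '*' (prec 2) >= it -> pop '*' to output
  Push '*' onto operator stack -> op-stack: [*]
  Operand 5 -> output
  See '-' (prec 1); top '*' (prec 2) >= it -> pop '*' to output
  Push '-' onto operator stack -> op-stack: [-]
  Operand 5 -> output
  End of input: pop '-' to output
Postfix result: 5 8 * 4 * 5 * 5 -

5 8 * 4 * 5 * 5 -


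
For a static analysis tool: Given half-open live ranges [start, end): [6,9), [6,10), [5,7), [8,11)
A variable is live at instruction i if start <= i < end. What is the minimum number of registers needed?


Live ranges:
  Var0: [6, 9)
  Var1: [6, 10)
  Var2: [5, 7)
  Var3: [8, 11)
Sweep-line events (position, delta, active):
  pos=5 start -> active=1
  pos=6 start -> active=2
  pos=6 start -> active=3
  pos=7 end -> active=2
  pos=8 start -> active=3
  pos=9 end -> active=2
  pos=10 end -> active=1
  pos=11 end -> active=0
Maximum simultaneous active: 3
Minimum registers needed: 3

3


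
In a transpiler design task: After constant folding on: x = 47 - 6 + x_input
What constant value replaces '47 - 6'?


Identifying constant sub-expression:
  Original: x = 47 - 6 + x_input
  47 and 6 are both compile-time constants
  Evaluating: 47 - 6 = 41
  After folding: x = 41 + x_input

41


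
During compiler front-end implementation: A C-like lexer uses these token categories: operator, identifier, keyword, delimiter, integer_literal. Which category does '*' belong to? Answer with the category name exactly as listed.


Token: '*'
Checking categories:
  identifier: no
  integer_literal: no
  operator: YES
  keyword: no
  delimiter: no
Category: operator

operator


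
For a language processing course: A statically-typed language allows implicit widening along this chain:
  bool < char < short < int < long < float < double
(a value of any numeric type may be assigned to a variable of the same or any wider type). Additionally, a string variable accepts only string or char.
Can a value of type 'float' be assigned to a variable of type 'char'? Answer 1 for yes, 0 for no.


Target variable type: char
Source value type: float
Numeric ranks: float=5, char=1
Widening allowed iff rank(source) <= rank(target): 5 <= 1? No
Result: 0

0


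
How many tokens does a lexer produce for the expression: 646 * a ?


Scanning '646 * a'
Token 1: '646' -> integer_literal
Token 2: '*' -> operator
Token 3: 'a' -> identifier
Total tokens: 3

3


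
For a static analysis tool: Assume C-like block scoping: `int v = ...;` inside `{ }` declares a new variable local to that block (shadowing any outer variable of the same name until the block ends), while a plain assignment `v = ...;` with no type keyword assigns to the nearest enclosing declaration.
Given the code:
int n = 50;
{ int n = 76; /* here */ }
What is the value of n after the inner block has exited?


Analyzing scoping rules:
Outer scope: declares n = 50
Inner block: 'int n = 76;' declares a NEW n that shadows the outer one
When the block exits the inner n goes out of scope; the outer n was never modified -> 50
Result: 50

50


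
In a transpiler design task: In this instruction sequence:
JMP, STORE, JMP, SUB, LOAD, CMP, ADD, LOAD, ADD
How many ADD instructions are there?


Scanning instruction sequence for ADD:
  Position 1: JMP
  Position 2: STORE
  Position 3: JMP
  Position 4: SUB
  Position 5: LOAD
  Position 6: CMP
  Position 7: ADD <- MATCH
  Position 8: LOAD
  Position 9: ADD <- MATCH
Matches at positions: [7, 9]
Total ADD count: 2

2


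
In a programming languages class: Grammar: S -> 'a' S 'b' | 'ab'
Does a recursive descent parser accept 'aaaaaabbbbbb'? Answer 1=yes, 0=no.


Grammar accepts strings of the form a^n b^n (n >= 1)
Word: 'aaaaaabbbbbb'
Counting: 6 a's and 6 b's
Check: 6 == 6? Yes
Derivation (S -> aSb applied 5 time(s), then S -> ab): S => aSb => aaSbb => aaaSbbb => aaaaSbbbb => aaaaaSbbbbb => aaaaaabbbbbb
Accepted

1


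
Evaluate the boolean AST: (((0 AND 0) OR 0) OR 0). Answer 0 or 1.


Step 1: Evaluate inner node
  0 AND 0 = 0
Step 2: Evaluate next node
  0 OR 0 = 0
Step 3: Evaluate root node
  0 OR 0 = 0

0


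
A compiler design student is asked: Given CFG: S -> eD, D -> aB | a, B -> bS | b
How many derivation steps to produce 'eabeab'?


Grammar: S -> eD, D -> aB | a, B -> bS | b
Deriving 'eabeab':
Step 1: S -> eD => eD
Step 2: D -> aB => eaB
Step 3: B -> bS => eabS
Step 4: S -> eD => eabeD
Step 5: D -> aB => eabeaB
Step 6: B -> b => eabeab
Total derivation steps: 6

6


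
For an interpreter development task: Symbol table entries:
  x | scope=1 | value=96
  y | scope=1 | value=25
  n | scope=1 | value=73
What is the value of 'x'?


Searching symbol table for 'x':
  x | scope=1 | value=96 <- MATCH
  y | scope=1 | value=25
  n | scope=1 | value=73
Found 'x' at scope 1 with value 96

96


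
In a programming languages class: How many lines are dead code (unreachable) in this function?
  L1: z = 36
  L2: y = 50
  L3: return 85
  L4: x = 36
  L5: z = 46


Analyzing control flow:
  L1: reachable (before return)
  L2: reachable (before return)
  L3: reachable (return statement)
  L4: DEAD (after return at L3)
  L5: DEAD (after return at L3)
Return at L3, total lines = 5
Dead lines: L4 through L5
Count: 2

2


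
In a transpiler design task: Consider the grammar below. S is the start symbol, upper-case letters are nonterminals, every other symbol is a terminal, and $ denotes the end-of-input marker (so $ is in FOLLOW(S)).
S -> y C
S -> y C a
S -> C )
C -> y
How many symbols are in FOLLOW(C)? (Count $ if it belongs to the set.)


S is the start symbol and does not occur in any rule body, so FOLLOW(S) = {$}.
Examining every occurrence of C in a rule body:
  S -> y C : C is at the right end -> add FOLLOW(S) = {$}
  S -> y C a : C is followed by terminal 'a' -> add 'a'
  S -> C ) : C is followed by terminal ')' -> add ')'
  C -> y : C does not occur in the body -> contributes nothing
FOLLOW(C) = {), a, $}
Count: 3

3


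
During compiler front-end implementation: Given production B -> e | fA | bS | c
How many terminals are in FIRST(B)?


Production: B -> e | fA | bS | c
Examining each alternative for leading terminals:
  B -> e : first terminal = 'e'
  B -> fA : first terminal = 'f'
  B -> bS : first terminal = 'b'
  B -> c : first terminal = 'c'
FIRST(B) = {b, c, e, f}
Count: 4

4


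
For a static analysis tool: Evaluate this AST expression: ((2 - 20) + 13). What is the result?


Expression: ((2 - 20) + 13)
Evaluating step by step:
  2 - 20 = -18
  -18 + 13 = -5
Result: -5

-5


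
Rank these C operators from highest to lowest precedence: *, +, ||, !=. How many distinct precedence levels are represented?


Looking up precedence for each operator:
  * -> precedence 6
  + -> precedence 5
  || -> precedence 1
  != -> precedence 3
Sorted highest to lowest: *, +, !=, ||
Distinct precedence values: [6, 5, 3, 1]
Number of distinct levels: 4

4


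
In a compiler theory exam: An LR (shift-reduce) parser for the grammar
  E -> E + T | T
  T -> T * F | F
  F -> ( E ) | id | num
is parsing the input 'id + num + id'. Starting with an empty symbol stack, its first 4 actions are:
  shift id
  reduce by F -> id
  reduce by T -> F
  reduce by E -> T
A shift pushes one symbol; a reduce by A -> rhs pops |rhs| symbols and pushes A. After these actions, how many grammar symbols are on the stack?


Tracking the symbol stack through each action:
  Action 1: shift 'id' : push -> stack = [id] (size 1)
  Action 2: reduce by F -> id : pop 1, push F -> stack = [F] (size 1)
  Action 3: reduce by T -> F : pop 1, push T -> stack = [T] (size 1)
  Action 4: reduce by E -> T : pop 1, push E -> stack = [E] (size 1)
Final stack size: 1

1


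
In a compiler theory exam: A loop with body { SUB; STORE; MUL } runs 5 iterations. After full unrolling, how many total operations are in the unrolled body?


Loop body operations: SUB, STORE, MUL (3 ops per iteration)
Unrolling 5 iterations:
  Iteration 1: SUB, STORE, MUL (3 ops)
  Iteration 2: SUB, STORE, MUL (3 ops)
  Iteration 3: SUB, STORE, MUL (3 ops)
  Iteration 4: SUB, STORE, MUL (3 ops)
  Iteration 5: SUB, STORE, MUL (3 ops)
Total: 5 iterations * 3 ops/iter = 15 operations

15


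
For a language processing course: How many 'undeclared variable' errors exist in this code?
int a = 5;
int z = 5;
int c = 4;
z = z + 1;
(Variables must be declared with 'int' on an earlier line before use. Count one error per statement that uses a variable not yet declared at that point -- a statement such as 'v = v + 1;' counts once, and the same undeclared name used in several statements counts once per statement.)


Scanning code line by line:
  Line 1: declare 'a' -> declared = ['a']
  Line 2: declare 'z' -> declared = ['a', 'z']
  Line 3: declare 'c' -> declared = ['a', 'c', 'z']
  Line 4: use 'z' -> OK (declared)
Total undeclared variable errors: 0

0


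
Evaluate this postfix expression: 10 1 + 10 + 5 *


Processing tokens left to right:
Push 10, Push 1
Pop 10 and 1, compute 10 + 1 = 11, push 11
Push 10
Pop 11 and 10, compute 11 + 10 = 21, push 21
Push 5
Pop 21 and 5, compute 21 * 5 = 105, push 105
Stack result: 105

105


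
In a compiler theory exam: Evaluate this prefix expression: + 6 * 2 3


Parsing prefix expression: + 6 * 2 3
Step 1: Innermost operation '* 2 3'
  2 * 3 = 6
Step 2: Outer operation '+ 6 [6]'
  6 + 6 = 12

12


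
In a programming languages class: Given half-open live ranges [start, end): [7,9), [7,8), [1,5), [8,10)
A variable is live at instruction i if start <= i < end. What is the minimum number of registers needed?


Live ranges:
  Var0: [7, 9)
  Var1: [7, 8)
  Var2: [1, 5)
  Var3: [8, 10)
Sweep-line events (position, delta, active):
  pos=1 start -> active=1
  pos=5 end -> active=0
  pos=7 start -> active=1
  pos=7 start -> active=2
  pos=8 end -> active=1
  pos=8 start -> active=2
  pos=9 end -> active=1
  pos=10 end -> active=0
Maximum simultaneous active: 2
Minimum registers needed: 2

2


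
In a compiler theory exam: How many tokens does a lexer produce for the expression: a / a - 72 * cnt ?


Scanning 'a / a - 72 * cnt'
Token 1: 'a' -> identifier
Token 2: '/' -> operator
Token 3: 'a' -> identifier
Token 4: '-' -> operator
Token 5: '72' -> integer_literal
Token 6: '*' -> operator
Token 7: 'cnt' -> identifier
Total tokens: 7

7


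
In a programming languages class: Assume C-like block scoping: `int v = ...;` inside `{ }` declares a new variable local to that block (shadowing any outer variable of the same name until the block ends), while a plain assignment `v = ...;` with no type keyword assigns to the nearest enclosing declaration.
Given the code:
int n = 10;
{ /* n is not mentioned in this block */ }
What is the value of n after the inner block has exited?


Analyzing scoping rules:
Outer scope: declares n = 10
Inner block: n is neither redeclared nor assigned -> unchanged
After the block -> 10
Result: 10

10


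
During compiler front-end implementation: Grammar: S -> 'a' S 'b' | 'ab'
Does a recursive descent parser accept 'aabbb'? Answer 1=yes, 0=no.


Grammar accepts strings of the form a^n b^n (n >= 1)
Word: 'aabbb'
Counting: 2 a's and 3 b's
Check: 2 == 3? No
Mismatch: a-count != b-count
Rejected

0


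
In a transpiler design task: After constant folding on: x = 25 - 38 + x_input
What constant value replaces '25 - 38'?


Identifying constant sub-expression:
  Original: x = 25 - 38 + x_input
  25 and 38 are both compile-time constants
  Evaluating: 25 - 38 = -13
  After folding: x = -13 + x_input

-13


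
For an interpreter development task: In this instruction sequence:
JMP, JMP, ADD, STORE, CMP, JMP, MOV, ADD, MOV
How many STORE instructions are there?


Scanning instruction sequence for STORE:
  Position 1: JMP
  Position 2: JMP
  Position 3: ADD
  Position 4: STORE <- MATCH
  Position 5: CMP
  Position 6: JMP
  Position 7: MOV
  Position 8: ADD
  Position 9: MOV
Matches at positions: [4]
Total STORE count: 1

1


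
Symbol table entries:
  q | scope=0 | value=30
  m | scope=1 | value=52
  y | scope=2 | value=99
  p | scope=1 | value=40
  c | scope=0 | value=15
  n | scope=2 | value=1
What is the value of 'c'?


Searching symbol table for 'c':
  q | scope=0 | value=30
  m | scope=1 | value=52
  y | scope=2 | value=99
  p | scope=1 | value=40
  c | scope=0 | value=15 <- MATCH
  n | scope=2 | value=1
Found 'c' at scope 0 with value 15

15


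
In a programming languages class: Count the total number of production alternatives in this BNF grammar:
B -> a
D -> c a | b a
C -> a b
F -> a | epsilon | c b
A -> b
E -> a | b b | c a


Counting alternatives per rule:
  B: 1 alternative(s)
  D: 2 alternative(s)
  C: 1 alternative(s)
  F: 3 alternative(s)
  A: 1 alternative(s)
  E: 3 alternative(s)
Sum: 1 + 2 + 1 + 3 + 1 + 3 = 11

11


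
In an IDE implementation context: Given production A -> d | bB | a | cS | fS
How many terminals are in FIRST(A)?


Production: A -> d | bB | a | cS | fS
Examining each alternative for leading terminals:
  A -> d : first terminal = 'd'
  A -> bB : first terminal = 'b'
  A -> a : first terminal = 'a'
  A -> cS : first terminal = 'c'
  A -> fS : first terminal = 'f'
FIRST(A) = {a, b, c, d, f}
Count: 5

5


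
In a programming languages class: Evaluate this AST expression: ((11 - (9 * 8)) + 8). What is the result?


Expression: ((11 - (9 * 8)) + 8)
Evaluating step by step:
  9 * 8 = 72
  11 - 72 = -61
  -61 + 8 = -53
Result: -53

-53


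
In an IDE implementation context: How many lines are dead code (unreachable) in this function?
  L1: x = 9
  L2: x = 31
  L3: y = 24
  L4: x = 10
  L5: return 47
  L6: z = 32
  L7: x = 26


Analyzing control flow:
  L1: reachable (before return)
  L2: reachable (before return)
  L3: reachable (before return)
  L4: reachable (before return)
  L5: reachable (return statement)
  L6: DEAD (after return at L5)
  L7: DEAD (after return at L5)
Return at L5, total lines = 7
Dead lines: L6 through L7
Count: 2

2


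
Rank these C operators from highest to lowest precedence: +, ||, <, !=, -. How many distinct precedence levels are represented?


Looking up precedence for each operator:
  + -> precedence 5
  || -> precedence 1
  < -> precedence 4
  != -> precedence 3
  - -> precedence 5
Sorted highest to lowest: +, -, <, !=, ||
Distinct precedence values: [5, 4, 3, 1]
Number of distinct levels: 4

4


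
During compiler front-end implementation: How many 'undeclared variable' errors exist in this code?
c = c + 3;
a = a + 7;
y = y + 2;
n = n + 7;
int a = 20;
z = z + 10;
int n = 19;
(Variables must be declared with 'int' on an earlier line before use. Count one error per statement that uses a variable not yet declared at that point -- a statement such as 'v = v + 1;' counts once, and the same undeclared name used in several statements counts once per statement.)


Scanning code line by line:
  Line 1: use 'c' -> ERROR (undeclared)
  Line 2: use 'a' -> ERROR (undeclared)
  Line 3: use 'y' -> ERROR (undeclared)
  Line 4: use 'n' -> ERROR (undeclared)
  Line 5: declare 'a' -> declared = ['a']
  Line 6: use 'z' -> ERROR (undeclared)
  Line 7: declare 'n' -> declared = ['a', 'n']
Total undeclared variable errors: 5

5


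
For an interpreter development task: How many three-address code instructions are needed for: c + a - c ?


Expression: c + a - c
Generating three-address code (respecting * over +/- precedence):
  Instruction 1: t1 = c + a
  Instruction 2: t2 = t1 - c
Total instructions: 2

2


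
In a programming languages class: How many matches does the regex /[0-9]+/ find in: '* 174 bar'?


Pattern: /[0-9]+/ (int literals)
Input: '* 174 bar'
Scanning for matches:
  Match 1: '174'
Total matches: 1

1


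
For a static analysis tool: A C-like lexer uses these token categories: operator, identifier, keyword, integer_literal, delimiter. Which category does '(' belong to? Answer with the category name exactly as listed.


Token: '('
Checking categories:
  identifier: no
  integer_literal: no
  operator: no
  keyword: no
  delimiter: YES
Category: delimiter

delimiter


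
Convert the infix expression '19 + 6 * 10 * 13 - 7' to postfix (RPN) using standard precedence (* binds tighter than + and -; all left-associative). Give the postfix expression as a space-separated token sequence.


Applying the shunting-yard algorithm:
  Operand 19 -> output
  Push '+' onto operator stack -> op-stack: [+]
  Operand 6 -> output
  Push '*' onto operator stack -> op-stack: [+, *]
  Operand 10 -> output
  See '*' (prec 2); top '*' (prec 2) >= it -> pop '*' to output
  Push '*' onto operator stack -> op-stack: [+, *]
  Operand 13 -> output
  See '-' (prec 1); top '*' (prec 2) >= it -> pop '*' to output
  See '-' (prec 1); top '+' (prec 1) >= it -> pop '+' to output
  Push '-' onto operator stack -> op-stack: [-]
  Operand 7 -> output
  End of input: pop '-' to output
Postfix result: 19 6 10 * 13 * + 7 -

19 6 10 * 13 * + 7 -


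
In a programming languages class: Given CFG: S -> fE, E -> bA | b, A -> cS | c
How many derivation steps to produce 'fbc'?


Grammar: S -> fE, E -> bA | b, A -> cS | c
Deriving 'fbc':
Step 1: S -> fE => fE
Step 2: E -> bA => fbA
Step 3: A -> c => fbc
Total derivation steps: 3

3


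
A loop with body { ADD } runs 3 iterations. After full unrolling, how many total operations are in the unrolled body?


Loop body operations: ADD (1 op per iteration)
Unrolling 3 iterations:
  Iteration 1: ADD (1 ops)
  Iteration 2: ADD (1 ops)
  Iteration 3: ADD (1 ops)
Total: 3 iterations * 1 ops/iter = 3 operations

3


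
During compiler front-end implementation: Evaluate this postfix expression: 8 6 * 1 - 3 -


Processing tokens left to right:
Push 8, Push 6
Pop 8 and 6, compute 8 * 6 = 48, push 48
Push 1
Pop 48 and 1, compute 48 - 1 = 47, push 47
Push 3
Pop 47 and 3, compute 47 - 3 = 44, push 44
Stack result: 44

44


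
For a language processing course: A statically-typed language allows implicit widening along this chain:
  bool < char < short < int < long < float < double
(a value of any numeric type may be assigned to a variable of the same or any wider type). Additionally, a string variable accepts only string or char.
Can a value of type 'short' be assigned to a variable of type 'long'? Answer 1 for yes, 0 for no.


Target variable type: long
Source value type: short
Numeric ranks: short=2, long=4
Widening allowed iff rank(source) <= rank(target): 2 <= 4? Yes
Result: 1

1


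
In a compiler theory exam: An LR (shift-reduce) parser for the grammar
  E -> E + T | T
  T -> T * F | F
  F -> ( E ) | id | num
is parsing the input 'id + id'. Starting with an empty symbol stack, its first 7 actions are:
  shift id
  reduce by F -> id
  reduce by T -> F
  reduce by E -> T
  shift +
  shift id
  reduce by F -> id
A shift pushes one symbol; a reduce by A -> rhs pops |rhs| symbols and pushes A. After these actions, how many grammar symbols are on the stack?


Tracking the symbol stack through each action:
  Action 1: shift 'id' : push -> stack = [id] (size 1)
  Action 2: reduce by F -> id : pop 1, push F -> stack = [F] (size 1)
  Action 3: reduce by T -> F : pop 1, push T -> stack = [T] (size 1)
  Action 4: reduce by E -> T : pop 1, push E -> stack = [E] (size 1)
  Action 5: shift '+' : push -> stack = [E, +] (size 2)
  Action 6: shift 'id' : push -> stack = [E, +, id] (size 3)
  Action 7: reduce by F -> id : pop 1, push F -> stack = [E, +, F] (size 3)
Final stack size: 3

3


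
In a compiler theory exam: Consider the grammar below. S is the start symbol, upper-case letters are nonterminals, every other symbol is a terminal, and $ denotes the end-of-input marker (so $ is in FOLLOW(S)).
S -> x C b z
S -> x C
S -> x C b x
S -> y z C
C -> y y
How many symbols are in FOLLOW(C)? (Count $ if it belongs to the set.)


S is the start symbol and does not occur in any rule body, so FOLLOW(S) = {$}.
Examining every occurrence of C in a rule body:
  S -> x C b z : C is followed by terminal 'b' -> add 'b'
  S -> x C : C is at the right end -> add FOLLOW(S) = {$}
  S -> x C b x : C is followed by terminal 'b' -> add 'b' (already in the set)
  S -> y z C : C is at the right end -> add FOLLOW(S) = {$} (already in the set)
  C -> y y : C does not occur in the body -> contributes nothing
FOLLOW(C) = {b, $}
Count: 2

2


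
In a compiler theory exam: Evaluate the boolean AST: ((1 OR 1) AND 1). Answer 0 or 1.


Step 1: Evaluate inner node
  1 OR 1 = 1
Step 2: Evaluate root node
  1 AND 1 = 1

1


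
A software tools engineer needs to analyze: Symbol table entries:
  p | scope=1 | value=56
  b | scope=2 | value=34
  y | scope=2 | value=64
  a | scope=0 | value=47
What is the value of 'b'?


Searching symbol table for 'b':
  p | scope=1 | value=56
  b | scope=2 | value=34 <- MATCH
  y | scope=2 | value=64
  a | scope=0 | value=47
Found 'b' at scope 2 with value 34

34


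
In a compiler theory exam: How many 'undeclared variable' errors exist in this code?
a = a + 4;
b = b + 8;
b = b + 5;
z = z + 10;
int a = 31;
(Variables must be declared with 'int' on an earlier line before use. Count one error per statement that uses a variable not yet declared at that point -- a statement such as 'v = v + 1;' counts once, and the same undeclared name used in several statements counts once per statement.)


Scanning code line by line:
  Line 1: use 'a' -> ERROR (undeclared)
  Line 2: use 'b' -> ERROR (undeclared)
  Line 3: use 'b' -> ERROR (undeclared)
  Line 4: use 'z' -> ERROR (undeclared)
  Line 5: declare 'a' -> declared = ['a']
Total undeclared variable errors: 4

4


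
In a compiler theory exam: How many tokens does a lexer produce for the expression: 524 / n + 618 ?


Scanning '524 / n + 618'
Token 1: '524' -> integer_literal
Token 2: '/' -> operator
Token 3: 'n' -> identifier
Token 4: '+' -> operator
Token 5: '618' -> integer_literal
Total tokens: 5

5


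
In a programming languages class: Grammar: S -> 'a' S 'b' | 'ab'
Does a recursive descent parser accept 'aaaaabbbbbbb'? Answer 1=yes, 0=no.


Grammar accepts strings of the form a^n b^n (n >= 1)
Word: 'aaaaabbbbbbb'
Counting: 5 a's and 7 b's
Check: 5 == 7? No
Mismatch: a-count != b-count
Rejected

0


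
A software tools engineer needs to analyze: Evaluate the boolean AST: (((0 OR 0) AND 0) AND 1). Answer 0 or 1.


Step 1: Evaluate inner node
  0 OR 0 = 0
Step 2: Evaluate next node
  0 AND 0 = 0
Step 3: Evaluate root node
  0 AND 1 = 0

0


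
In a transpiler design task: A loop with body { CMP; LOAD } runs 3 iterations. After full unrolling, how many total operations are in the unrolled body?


Loop body operations: CMP, LOAD (2 ops per iteration)
Unrolling 3 iterations:
  Iteration 1: CMP, LOAD (2 ops)
  Iteration 2: CMP, LOAD (2 ops)
  Iteration 3: CMP, LOAD (2 ops)
Total: 3 iterations * 2 ops/iter = 6 operations

6


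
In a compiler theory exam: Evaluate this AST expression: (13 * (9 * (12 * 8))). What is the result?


Expression: (13 * (9 * (12 * 8)))
Evaluating step by step:
  12 * 8 = 96
  9 * 96 = 864
  13 * 864 = 11232
Result: 11232

11232


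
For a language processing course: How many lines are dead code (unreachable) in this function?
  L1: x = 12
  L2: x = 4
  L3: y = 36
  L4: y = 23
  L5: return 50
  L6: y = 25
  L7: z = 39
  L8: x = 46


Analyzing control flow:
  L1: reachable (before return)
  L2: reachable (before return)
  L3: reachable (before return)
  L4: reachable (before return)
  L5: reachable (return statement)
  L6: DEAD (after return at L5)
  L7: DEAD (after return at L5)
  L8: DEAD (after return at L5)
Return at L5, total lines = 8
Dead lines: L6 through L8
Count: 3

3


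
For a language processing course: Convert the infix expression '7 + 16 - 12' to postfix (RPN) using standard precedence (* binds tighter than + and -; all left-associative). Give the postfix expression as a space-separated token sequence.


Applying the shunting-yard algorithm:
  Operand 7 -> output
  Push '+' onto operator stack -> op-stack: [+]
  Operand 16 -> output
  See '-' (prec 1); top '+' (prec 1) >= it -> pop '+' to output
  Push '-' onto operator stack -> op-stack: [-]
  Operand 12 -> output
  End of input: pop '-' to output
Postfix result: 7 16 + 12 -

7 16 + 12 -


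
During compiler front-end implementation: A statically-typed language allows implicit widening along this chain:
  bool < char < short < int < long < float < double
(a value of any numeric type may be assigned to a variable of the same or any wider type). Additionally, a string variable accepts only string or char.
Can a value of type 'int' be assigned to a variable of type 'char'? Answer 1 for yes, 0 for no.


Target variable type: char
Source value type: int
Numeric ranks: int=3, char=1
Widening allowed iff rank(source) <= rank(target): 3 <= 1? No
Result: 0

0


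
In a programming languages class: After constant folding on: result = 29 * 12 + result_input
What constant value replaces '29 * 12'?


Identifying constant sub-expression:
  Original: result = 29 * 12 + result_input
  29 and 12 are both compile-time constants
  Evaluating: 29 * 12 = 348
  After folding: result = 348 + result_input

348


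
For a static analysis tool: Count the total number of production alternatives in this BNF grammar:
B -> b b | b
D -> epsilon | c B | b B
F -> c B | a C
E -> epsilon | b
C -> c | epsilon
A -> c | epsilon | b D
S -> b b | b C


Counting alternatives per rule:
  B: 2 alternative(s)
  D: 3 alternative(s)
  F: 2 alternative(s)
  E: 2 alternative(s)
  C: 2 alternative(s)
  A: 3 alternative(s)
  S: 2 alternative(s)
Sum: 2 + 3 + 2 + 2 + 2 + 3 + 2 = 16

16


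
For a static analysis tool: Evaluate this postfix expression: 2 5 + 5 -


Processing tokens left to right:
Push 2, Push 5
Pop 2 and 5, compute 2 + 5 = 7, push 7
Push 5
Pop 7 and 5, compute 7 - 5 = 2, push 2
Stack result: 2

2


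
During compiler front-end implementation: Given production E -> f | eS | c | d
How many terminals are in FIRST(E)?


Production: E -> f | eS | c | d
Examining each alternative for leading terminals:
  E -> f : first terminal = 'f'
  E -> eS : first terminal = 'e'
  E -> c : first terminal = 'c'
  E -> d : first terminal = 'd'
FIRST(E) = {c, d, e, f}
Count: 4

4


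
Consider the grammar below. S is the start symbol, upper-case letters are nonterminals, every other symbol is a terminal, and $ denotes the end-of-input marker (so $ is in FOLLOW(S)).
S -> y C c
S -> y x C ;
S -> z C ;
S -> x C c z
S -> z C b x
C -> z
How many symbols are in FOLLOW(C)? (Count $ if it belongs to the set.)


S is the start symbol and does not occur in any rule body, so FOLLOW(S) = {$}.
Examining every occurrence of C in a rule body:
  S -> y C c : C is followed by terminal 'c' -> add 'c'
  S -> y x C ; : C is followed by terminal ';' -> add ';'
  S -> z C ; : C is followed by terminal ';' -> add ';' (already in the set)
  S -> x C c z : C is followed by terminal 'c' -> add 'c' (already in the set)
  S -> z C b x : C is followed by terminal 'b' -> add 'b'
  C -> z : C does not occur in the body -> contributes nothing
FOLLOW(C) = {;, b, c}
Count: 3

3


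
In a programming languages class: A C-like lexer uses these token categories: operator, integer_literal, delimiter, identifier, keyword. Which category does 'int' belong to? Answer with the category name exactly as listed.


Token: 'int'
Checking categories:
  identifier: no
  integer_literal: no
  operator: no
  keyword: YES
  delimiter: no
Category: keyword

keyword


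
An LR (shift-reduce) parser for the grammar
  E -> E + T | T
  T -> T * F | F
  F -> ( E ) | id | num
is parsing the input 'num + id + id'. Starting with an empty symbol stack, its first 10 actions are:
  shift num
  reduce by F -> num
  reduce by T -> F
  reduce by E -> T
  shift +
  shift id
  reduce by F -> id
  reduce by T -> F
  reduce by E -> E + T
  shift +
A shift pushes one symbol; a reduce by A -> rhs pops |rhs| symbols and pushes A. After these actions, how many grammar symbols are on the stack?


Tracking the symbol stack through each action:
  Action 1: shift 'num' : push -> stack = [num] (size 1)
  Action 2: reduce by F -> num : pop 1, push F -> stack = [F] (size 1)
  Action 3: reduce by T -> F : pop 1, push T -> stack = [T] (size 1)
  Action 4: reduce by E -> T : pop 1, push E -> stack = [E] (size 1)
  Action 5: shift '+' : push -> stack = [E, +] (size 2)
  Action 6: shift 'id' : push -> stack = [E, +, id] (size 3)
  Action 7: reduce by F -> id : pop 1, push F -> stack = [E, +, F] (size 3)
  Action 8: reduce by T -> F : pop 1, push T -> stack = [E, +, T] (size 3)
  Action 9: reduce by E -> E + T : pop 3, push E -> stack = [E] (size 1)
  Action 10: shift '+' : push -> stack = [E, +] (size 2)
Final stack size: 2

2


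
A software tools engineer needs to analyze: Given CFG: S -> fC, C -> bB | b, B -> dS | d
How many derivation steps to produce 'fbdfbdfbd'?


Grammar: S -> fC, C -> bB | b, B -> dS | d
Deriving 'fbdfbdfbd':
Step 1: S -> fC => fC
Step 2: C -> bB => fbB
Step 3: B -> dS => fbdS
Step 4: S -> fC => fbdfC
Step 5: C -> bB => fbdfbB
Step 6: B -> dS => fbdfbdS
Step 7: S -> fC => fbdfbdfC
Step 8: C -> bB => fbdfbdfbB
Step 9: B -> d => fbdfbdfbd
Total derivation steps: 9

9


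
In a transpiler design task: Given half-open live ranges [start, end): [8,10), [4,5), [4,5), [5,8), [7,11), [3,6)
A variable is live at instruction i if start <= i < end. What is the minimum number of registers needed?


Live ranges:
  Var0: [8, 10)
  Var1: [4, 5)
  Var2: [4, 5)
  Var3: [5, 8)
  Var4: [7, 11)
  Var5: [3, 6)
Sweep-line events (position, delta, active):
  pos=3 start -> active=1
  pos=4 start -> active=2
  pos=4 start -> active=3
  pos=5 end -> active=2
  pos=5 end -> active=1
  pos=5 start -> active=2
  pos=6 end -> active=1
  pos=7 start -> active=2
  pos=8 end -> active=1
  pos=8 start -> active=2
  pos=10 end -> active=1
  pos=11 end -> active=0
Maximum simultaneous active: 3
Minimum registers needed: 3

3


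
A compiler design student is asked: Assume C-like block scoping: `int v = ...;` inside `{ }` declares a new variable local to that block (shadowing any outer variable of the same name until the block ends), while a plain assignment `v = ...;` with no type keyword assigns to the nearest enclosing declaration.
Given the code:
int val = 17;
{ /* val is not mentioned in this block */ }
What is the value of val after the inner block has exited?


Analyzing scoping rules:
Outer scope: declares val = 17
Inner block: val is neither redeclared nor assigned -> unchanged
After the block -> 17
Result: 17

17


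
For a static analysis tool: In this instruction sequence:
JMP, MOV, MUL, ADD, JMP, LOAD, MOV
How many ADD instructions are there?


Scanning instruction sequence for ADD:
  Position 1: JMP
  Position 2: MOV
  Position 3: MUL
  Position 4: ADD <- MATCH
  Position 5: JMP
  Position 6: LOAD
  Position 7: MOV
Matches at positions: [4]
Total ADD count: 1

1


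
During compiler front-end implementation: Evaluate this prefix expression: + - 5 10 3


Parsing prefix expression: + - 5 10 3
Step 1: Innermost operation '- 5 10'
  5 - 10 = -5
Step 2: Outer operation '+ [-5] 3'
  -5 + 3 = -2

-2


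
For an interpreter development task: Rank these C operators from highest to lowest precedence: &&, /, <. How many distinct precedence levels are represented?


Looking up precedence for each operator:
  && -> precedence 2
  / -> precedence 6
  < -> precedence 4
Sorted highest to lowest: /, <, &&
Distinct precedence values: [6, 4, 2]
Number of distinct levels: 3

3


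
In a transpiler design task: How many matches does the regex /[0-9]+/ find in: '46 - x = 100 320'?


Pattern: /[0-9]+/ (int literals)
Input: '46 - x = 100 320'
Scanning for matches:
  Match 1: '46'
  Match 2: '100'
  Match 3: '320'
Total matches: 3

3


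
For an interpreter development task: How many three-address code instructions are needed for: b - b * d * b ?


Expression: b - b * d * b
Generating three-address code (respecting * over +/- precedence):
  Instruction 1: t1 = b * d
  Instruction 2: t2 = t1 * b
  Instruction 3: t3 = b - t2
Total instructions: 3

3
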